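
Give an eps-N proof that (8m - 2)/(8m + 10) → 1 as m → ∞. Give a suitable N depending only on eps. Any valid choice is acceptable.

N = (3/2)/eps

Let eps > 0 be given. For m ≥ 1, |(8m - 2)/(8m + 10) − 1| = |-96|/(8(8m + 10)) = 96/(8(8m + 10)).
Since 8m + 10 ≥ 8m for m ≥ 1, this is ≤ 96/(8·8m) = (3/2)/m.
So |(8m - 2)/(8m + 10) − 1| < eps whenever m > (3/2)/eps.
Take N = (3/2)/eps. If m > N then |(8m - 2)/(8m + 10) − 1| ≤ (3/2)/m < eps.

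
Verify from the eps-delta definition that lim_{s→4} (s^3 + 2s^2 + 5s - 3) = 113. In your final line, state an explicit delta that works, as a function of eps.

delta = min(1, eps/84)

Let eps > 0. We want delta > 0 such that 0 < |s − 4| < delta implies |(s^3 + 2s^2 + 5s - 3) − 113| < eps.
(s^3 + 2s^2 + 5s - 3) − 113 = s^3 + 2s^2 + 5s - 116 = (s − 4)(s^2 + 6s + 29).
So |(s^3 + 2s^2 + 5s - 3) − 113| = |s − 4|·|s^2 + 6s + 29|.
Require delta ≤ 1. Then |s − 4| < 1 gives |s| < 5, and by the triangle inequality |s^2 + 6s + 29| ≤ 5^2 + 6·5 + 29 = 84.
Hence |(s^3 + 2s^2 + 5s - 3) − 113| ≤ 84|s − 4| < eps provided |s − 4| < eps/84.
Choosing delta = min(1, eps/84) ensures both conditions, hence |(s^3 + 2s^2 + 5s - 3) − 113| < eps.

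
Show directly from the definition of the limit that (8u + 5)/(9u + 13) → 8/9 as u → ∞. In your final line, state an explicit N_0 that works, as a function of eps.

N_0 = (59/81)/eps

Let eps > 0. We seek N_0 > 0 such that u > N_0 implies |(8u + 5)/(9u + 13) − (8/9)| < eps.
(8u + 5)/(9u + 13) − (8/9) = (9(8u + 5) − 8(9u + 13)) / (9(9u + 13)) = -59/(9(9u + 13)).
For u > 0 we have 9u + 13 > 9u, so |(8u + 5)/(9u + 13) − (8/9)| = 59/(9(9u + 13)) < 59/(9·9u) = (59/81)/u.
Thus |(8u + 5)/(9u + 13) − (8/9)| < eps whenever u > (59/81)/eps.
Take N_0 = (59/81)/eps. If u > N_0 then |(8u + 5)/(9u + 13) − (8/9)| < (59/81)/u < eps.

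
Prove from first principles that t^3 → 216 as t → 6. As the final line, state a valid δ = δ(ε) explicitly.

Let ε > 0. We seek δ > 0 with 0 < |t − 6| < δ ⇒ |t^3 − 216| < ε.
Factor: t^3 − 216 = (t − 6)(t^2 + 6t + 36), so |t^3 − 216| = |t − 6|·|t^2 + 6t + 36|.
Restrict δ ≤ 1. Then |t − 6| < 1 gives |t| < 7, so by the triangle inequality |t^2 + 6t + 36| ≤ 7^2 + 6·7 + 36 = 127.
Hence |t^3 − 216| ≤ 127|t − 6|, which is < ε once |t − 6| < ε/127.
Take δ = min(1, ε/127). If 0 < |t − 6| < δ then both bounds hold and |t^3 − 216| ≤ 127|t − 6| < 127·(ε/127) = ε.

δ = min(1, ε/127)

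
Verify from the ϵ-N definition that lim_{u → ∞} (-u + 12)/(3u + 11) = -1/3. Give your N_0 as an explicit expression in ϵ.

N_0 = (47/9)/ϵ

Fix ϵ > 0. We seek N_0 > 0 such that u > N_0 implies |(-u + 12)/(3u + 11) + 1/3| < ϵ.
(-u + 12)/(3u + 11) + 1/3 = (3(-u + 12) − (-1)(3u + 11)) / (3(3u + 11)) = 47/(3(3u + 11)).
For u > 0 we have 3u + 11 > 3u, so |(-u + 12)/(3u + 11) + 1/3| = 47/(3(3u + 11)) < 47/(3·3u) = (47/9)/u.
Thus |(-u + 12)/(3u + 11) + 1/3| < ϵ whenever u > (47/9)/ϵ.
Take N_0 = (47/9)/ϵ. If u > N_0 then |(-u + 12)/(3u + 11) + 1/3| < (47/9)/u < ϵ.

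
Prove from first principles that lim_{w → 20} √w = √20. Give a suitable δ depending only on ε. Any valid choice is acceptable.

Let ε > 0. We want δ > 0 such that 0 < |w − 20| < δ implies |√w − √20| < ε.
Rationalise: √w − √20 = (w − 20)/(√w + √20), so |√w − √20| = |w − 20|/(√w + √20).
Restrict δ ≤ 20 so that |w − 20| < 20 forces w > 0, and then √w + √20 > √20.
Hence |√w − √20| < |w − 20|/√20, which is < ε once |w − 20| < √20·ε.
Take δ = min(20, √20·ε). If 0 < |w − 20| < δ then w > 0 and |√w − √20| < |w − 20|/√20 < ε.

δ = min(20, √20·ε)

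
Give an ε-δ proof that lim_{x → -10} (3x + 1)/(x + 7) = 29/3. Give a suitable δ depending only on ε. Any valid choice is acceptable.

δ = min(3/2, (9/40)ε)

Let ε > 0 be given. We want δ > 0 with 0 < |x + 10| < δ ⇒ |(3x + 1)/(x + 7) − (29/3)| < ε.
Combining over a common denominator, (3x + 1)/(x + 7) − (29/3) = [(3x + 1)·(-3) − (-29)·(x + 7)] / [(-3)·(x + 7)] = 20(x + 10) / ((-3)(x + 7)).
So |(3x + 1)/(x + 7) − (29/3)| = 20|x + 10| / (3·|x + 7|).
Require δ ≤ 3/2, so |x + 7| ≥ |-3| − |x + 10| > 3 − 3/2 = 3/2.
Hence |(3x + 1)/(x + 7) − (29/3)| < 20|x + 10|/(3·(3/2)) = (40/9)|x + 10|, which is < ε once |x + 10| < (9/40)ε.
Take δ = min(3/2, (9/40)ε). Then 0 < |x + 10| < δ forces both bounds, so |(3x + 1)/(x + 7) − (29/3)| < ε.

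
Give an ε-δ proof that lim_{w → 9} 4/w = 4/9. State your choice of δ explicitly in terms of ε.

δ = min(9/2, (81/8)ε)

Fix ε > 0. We seek δ > 0 such that 0 < |w − 9| < δ implies |4/w − (4/9)| < ε.
|4/w − (4/9)| = 4·|9 − w|/(9·|w|) = 4|w − 9|/(9|w|).
Restrict δ ≤ 9/2. Then |w − 9| < 9/2 gives |w| > 9/2, so 9|w| > 81/2.
Then |4/w − (4/9)| < 4|w − 9|/(81/2), which is < ε when |w − 9| < (81/8)ε.
Take δ = min(9/2, (81/8)ε). Then 0 < |w − 9| < δ gives both |w − 9| < 9/2 and |w − 9| < (81/8)ε, so |4/w − (4/9)| < ε.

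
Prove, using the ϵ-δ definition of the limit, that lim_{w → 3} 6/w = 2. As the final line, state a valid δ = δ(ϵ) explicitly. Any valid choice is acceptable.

Fix ϵ > 0. We seek δ > 0 such that 0 < |w − 3| < δ implies |6/w − 2| < ϵ.
|6/w − 2| = 6·|3 − w|/(3·|w|) = 6|w − 3|/(3|w|).
Require δ ≤ 3/2 so that |w| > 3 − 3/2 = 3/2, hence 3|w| > 9/2.
Then |6/w − 2| < 6|w − 3|/(9/2), which is < ϵ when |w − 3| < (3/4)ϵ.
Take δ = min(3/2, (3/4)ϵ). Then 0 < |w − 3| < δ gives both |w − 3| < 3/2 and |w − 3| < (3/4)ϵ, so |6/w − 2| < ϵ.

δ = min(3/2, (3/4)ϵ)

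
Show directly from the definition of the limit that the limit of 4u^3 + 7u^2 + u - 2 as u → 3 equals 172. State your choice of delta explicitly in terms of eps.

delta = min(1, eps/198)

Let eps > 0. We want delta > 0 such that 0 < |u − 3| < delta implies |(4u^3 + 7u^2 + u - 2) − 172| < eps.
(4u^3 + 7u^2 + u - 2) − 172 = 4u^3 + 7u^2 + u - 174 = (u − 3)(4u^2 + 19u + 58).
So |(4u^3 + 7u^2 + u - 2) − 172| = |u − 3|·|4u^2 + 19u + 58|.
Assume first that |u − 3| < 1, so |u| < 4. Then |4u^2 + 19u + 58| ≤ 4·4^2 + 19·4 + 58 = 198.
Hence |(4u^3 + 7u^2 + u - 2) − 172| ≤ 198|u − 3| < eps provided |u − 3| < eps/198.
Choosing delta = min(1, eps/198) ensures both conditions, hence |(4u^3 + 7u^2 + u - 2) − 172| < eps.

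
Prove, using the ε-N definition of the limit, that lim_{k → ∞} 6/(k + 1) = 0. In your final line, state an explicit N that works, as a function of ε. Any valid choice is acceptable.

N = 6/ε

Fix ε > 0. For k ≥ 1, |6/(k + 1) − 0| = 6/(k + 1) ≤ 6/k.
We need 6/k < ε, i.e. k > 6/ε.
Take N = 6/ε. If k > N then |6/(k + 1)| ≤ 6/k < ε.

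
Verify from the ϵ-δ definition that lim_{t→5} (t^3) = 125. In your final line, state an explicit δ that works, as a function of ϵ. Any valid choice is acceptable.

Fix ϵ > 0. We seek δ > 0 with 0 < |t − 5| < δ ⇒ |t^3 − 125| < ϵ.
Factor: t^3 − 125 = (t − 5)(t^2 + 5t + 25), so |t^3 − 125| = |t − 5|·|t^2 + 5t + 25|.
Impose δ ≤ 1 so that |t| < 6; then |t^2 + 5t + 25| ≤ 91.
Hence |t^3 − 125| ≤ 91|t − 5|, which is < ϵ once |t − 5| < ϵ/91.
Take δ = min(1, ϵ/91). If 0 < |t − 5| < δ then both bounds hold and |t^3 − 125| ≤ 91|t − 5| < 91·(ϵ/91) = ϵ.

δ = min(1, ϵ/91)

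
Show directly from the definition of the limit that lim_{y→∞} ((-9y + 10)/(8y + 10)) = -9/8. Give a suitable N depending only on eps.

N = (85/32)/eps

Suppose eps > 0. We seek N > 0 such that y > N implies |(-9y + 10)/(8y + 10) + 9/8| < eps.
(-9y + 10)/(8y + 10) + 9/8 = (8(-9y + 10) − (-9)(8y + 10)) / (8(8y + 10)) = 170/(8(8y + 10)).
For y > 0 we have 8y + 10 > 8y, so |(-9y + 10)/(8y + 10) + 9/8| = 170/(8(8y + 10)) < 170/(8·8y) = (85/32)/y.
Thus |(-9y + 10)/(8y + 10) + 9/8| < eps whenever y > (85/32)/eps.
Take N = (85/32)/eps. If y > N then |(-9y + 10)/(8y + 10) + 9/8| < (85/32)/y < eps.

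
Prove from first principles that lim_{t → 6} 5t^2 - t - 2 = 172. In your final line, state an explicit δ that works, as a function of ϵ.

Let ϵ > 0. We want δ > 0 such that 0 < |t − 6| < δ implies |(5t^2 - t - 2) − 172| < ϵ.
(5t^2 - t - 2) − 172 = 5t^2 - t - 174 = (t − 6)(5t + 29).
So |(5t^2 - t - 2) − 172| = |t − 6|·|5t + 29|.
Assume first that |t − 6| < 1, so |t| < 7. Then |5t + 29| ≤ 5·7 + 29 = 64.
Hence |(5t^2 - t - 2) − 172| ≤ 64|t − 6| < ϵ provided |t − 6| < ϵ/64.
Choosing δ = min(1, ϵ/64) ensures both conditions, hence |(5t^2 - t - 2) − 172| < ϵ.

δ = min(1, ϵ/64)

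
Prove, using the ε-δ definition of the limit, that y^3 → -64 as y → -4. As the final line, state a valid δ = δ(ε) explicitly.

Let ε > 0. We seek δ > 0 with 0 < |y + 4| < δ ⇒ |y^3 + 64| < ε.
Factor: y^3 + 64 = (y + 4)(y^2 - 4y + 16), so |y^3 + 64| = |y + 4|·|y^2 - 4y + 16|.
Restrict δ ≤ 1. Then |y + 4| < 1 gives |y| < 5, so by the triangle inequality |y^2 - 4y + 16| ≤ 5^2 + 4·5 + 16 = 61.
Hence |y^3 + 64| ≤ 61|y + 4|, which is < ε once |y + 4| < ε/61.
Take δ = min(1, ε/61). If 0 < |y + 4| < δ then both bounds hold and |y^3 + 64| ≤ 61|y + 4| < 61·(ε/61) = ε.

δ = min(1, ε/61)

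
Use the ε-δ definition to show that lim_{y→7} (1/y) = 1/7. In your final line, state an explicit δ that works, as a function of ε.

δ = min(7/2, (49/2)ε)

Let ε > 0. We seek δ > 0 such that 0 < |y − 7| < δ implies |1/y − (1/7)| < ε.
|1/y − (1/7)| = |7 − y|/(7·|y|) = |y − 7|/(7|y|).
Restrict δ ≤ 7/2. Then |y − 7| < 7/2 gives |y| > 7/2, so 7|y| > 49/2.
Then |1/y − (1/7)| < |y − 7|/(49/2), which is < ε when |y − 7| < (49/2)ε.
Take δ = min(7/2, (49/2)ε). Then 0 < |y − 7| < δ gives both |y − 7| < 7/2 and |y − 7| < (49/2)ε, so |1/y − (1/7)| < ε.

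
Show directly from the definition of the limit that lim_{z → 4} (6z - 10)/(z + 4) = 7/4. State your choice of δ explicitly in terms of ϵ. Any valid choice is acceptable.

Fix ϵ > 0. We want δ > 0 with 0 < |z − 4| < δ ⇒ |(6z - 10)/(z + 4) − (7/4)| < ϵ.
Combining over a common denominator, (6z - 10)/(z + 4) − (7/4) = [(6z - 10)·8 − 14·(z + 4)] / [8·(z + 4)] = 34(z − 4) / (8(z + 4)).
So |(6z - 10)/(z + 4) − (7/4)| = 34|z − 4| / (8·|z + 4|).
Restrict δ ≤ 4. Then |z − 4| < 4 gives |z + 4| = |(z − 4) + 8| ≥ 8 − 4 = 4.
Hence |(6z - 10)/(z + 4) − (7/4)| < 34|z − 4|/(8·4) = (17/16)|z − 4|, which is < ϵ once |z − 4| < (16/17)ϵ.
Take δ = min(4, (16/17)ϵ). Then 0 < |z − 4| < δ forces both bounds, so |(6z - 10)/(z + 4) − (7/4)| < ϵ.

δ = min(4, (16/17)ϵ)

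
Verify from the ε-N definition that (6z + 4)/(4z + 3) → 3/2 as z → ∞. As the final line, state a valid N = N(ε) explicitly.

N = (1/8)/ε

Let ε > 0 be given. We seek N > 0 such that z > N implies |(6z + 4)/(4z + 3) − (3/2)| < ε.
(6z + 4)/(4z + 3) − (3/2) = (4(6z + 4) − 6(4z + 3)) / (4(4z + 3)) = -2/(4(4z + 3)).
For z > 0 we have 4z + 3 > 4z, so |(6z + 4)/(4z + 3) − (3/2)| = 2/(4(4z + 3)) < 2/(4·4z) = (1/8)/z.
Thus |(6z + 4)/(4z + 3) − (3/2)| < ε whenever z > (1/8)/ε.
Take N = (1/8)/ε. If z > N then |(6z + 4)/(4z + 3) − (3/2)| < (1/8)/z < ε.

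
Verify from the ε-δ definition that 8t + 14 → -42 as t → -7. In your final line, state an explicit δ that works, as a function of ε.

Suppose ε > 0. We need δ > 0 so that 0 < |t + 7| < δ implies |(8t + 14) + 42| < ε.
|(8t + 14) + 42| = |8t + 56| = 8|t + 7|.
So 8|t + 7| < ε exactly when |t + 7| < ε/8.
Take δ = ε/8. If 0 < |t + 7| < δ then |(8t + 14) + 42| = 8|t + 7| < 8·(ε/8) = ε.

δ = ε/8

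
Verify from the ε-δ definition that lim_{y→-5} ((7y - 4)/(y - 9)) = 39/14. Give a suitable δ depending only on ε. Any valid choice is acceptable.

Suppose ε > 0. We want δ > 0 with 0 < |y + 5| < δ ⇒ |(7y - 4)/(y - 9) − (39/14)| < ε.
Combining over a common denominator, (7y - 4)/(y - 9) − (39/14) = [(7y - 4)·(-14) − (-39)·(y - 9)] / [(-14)·(y - 9)] = -59(y + 5) / ((-14)(y - 9)).
So |(7y - 4)/(y - 9) − (39/14)| = 59|y + 5| / (14·|y − 9|).
Restrict δ ≤ 7. Then |y + 5| < 7 gives |y − 9| = |(y + 5) + (-14)| ≥ 14 − 7 = 7.
Hence |(7y - 4)/(y - 9) − (39/14)| < 59|y + 5|/(14·7) = (59/98)|y + 5|, which is < ε once |y + 5| < (98/59)ε.
Take δ = min(7, (98/59)ε). Then 0 < |y + 5| < δ forces both bounds, so |(7y - 4)/(y - 9) − (39/14)| < ε.

δ = min(7, (98/59)ε)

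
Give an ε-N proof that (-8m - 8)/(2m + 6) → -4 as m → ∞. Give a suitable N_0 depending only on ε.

N_0 = 8/ε

Fix ε > 0. For m ≥ 1, |(-8m - 8)/(2m + 6) + 4| = |32|/(2(2m + 6)) = 32/(2(2m + 6)).
Since 2m + 6 ≥ 2m for m ≥ 1, this is ≤ 32/(2·2m) = 8/m.
So |(-8m - 8)/(2m + 6) + 4| < ε whenever m > 8/ε.
Take N_0 = 8/ε. If m > N_0 then |(-8m - 8)/(2m + 6) + 4| ≤ 8/m < ε.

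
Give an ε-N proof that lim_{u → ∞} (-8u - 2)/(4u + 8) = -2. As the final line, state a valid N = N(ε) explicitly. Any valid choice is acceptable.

N = (7/2)/ε

Let ε > 0. We seek N > 0 such that u > N implies |(-8u - 2)/(4u + 8) + 2| < ε.
(-8u - 2)/(4u + 8) + 2 = (4(-8u - 2) − (-8)(4u + 8)) / (4(4u + 8)) = 56/(4(4u + 8)).
For u > 0 we have 4u + 8 > 4u, so |(-8u - 2)/(4u + 8) + 2| = 56/(4(4u + 8)) < 56/(4·4u) = (7/2)/u.
Thus |(-8u - 2)/(4u + 8) + 2| < ε whenever u > (7/2)/ε.
Take N = (7/2)/ε. If u > N then |(-8u - 2)/(4u + 8) + 2| < (7/2)/u < ε.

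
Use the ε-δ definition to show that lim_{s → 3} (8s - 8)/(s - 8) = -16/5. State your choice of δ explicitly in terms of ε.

δ = min(5/2, (25/112)ε)

Let ε > 0. We want δ > 0 with 0 < |s − 3| < δ ⇒ |(8s - 8)/(s - 8) + 16/5| < ε.
Combining over a common denominator, (8s - 8)/(s - 8) + 16/5 = [(8s - 8)·(-5) − 16·(s - 8)] / [(-5)·(s - 8)] = -56(s − 3) / ((-5)(s - 8)).
So |(8s - 8)/(s - 8) + 16/5| = 56|s − 3| / (5·|s − 8|).
Restrict δ ≤ 5/2. Then |s − 3| < 5/2 gives |s − 8| = |(s − 3) + (-5)| ≥ 5 − 5/2 = 5/2.
Hence |(8s - 8)/(s - 8) + 16/5| < 56|s − 3|/(5·(5/2)) = (112/25)|s − 3|, which is < ε once |s − 3| < (25/112)ε.
Take δ = min(5/2, (25/112)ε). Then 0 < |s − 3| < δ forces both bounds, so |(8s - 8)/(s - 8) + 16/5| < ε.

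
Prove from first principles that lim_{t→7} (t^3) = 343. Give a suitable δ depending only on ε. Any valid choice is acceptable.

Suppose ε > 0. We seek δ > 0 with 0 < |t − 7| < δ ⇒ |t^3 − 343| < ε.
Factor: t^3 − 343 = (t − 7)(t^2 + 7t + 49), so |t^3 − 343| = |t − 7|·|t^2 + 7t + 49|.
Restrict δ ≤ 1. Then |t − 7| < 1 gives |t| < 8, so by the triangle inequality |t^2 + 7t + 49| ≤ 8^2 + 7·8 + 49 = 169.
Hence |t^3 − 343| ≤ 169|t − 7|, which is < ε once |t − 7| < ε/169.
Take δ = min(1, ε/169). If 0 < |t − 7| < δ then both bounds hold and |t^3 − 343| ≤ 169|t − 7| < 169·(ε/169) = ε.

δ = min(1, ε/169)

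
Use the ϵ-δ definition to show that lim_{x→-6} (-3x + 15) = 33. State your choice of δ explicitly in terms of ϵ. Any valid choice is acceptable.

δ = ϵ/3

Let ϵ > 0 be given. We need δ > 0 so that 0 < |x + 6| < δ implies |(-3x + 15) − 33| < ϵ.
Since (-3x + 15) − 33 = -3(x + 6), we have |(-3x + 15) − 33| = 3|x + 6|.
Thus it suffices that |x + 6| < ϵ/3.
Choosing δ = ϵ/3 gives |(-3x + 15) − 33| = 3|x + 6| < ϵ whenever |x + 6| < δ.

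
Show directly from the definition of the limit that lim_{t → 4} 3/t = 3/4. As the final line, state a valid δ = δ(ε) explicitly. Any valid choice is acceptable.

Fix ε > 0. We seek δ > 0 such that 0 < |t − 4| < δ implies |3/t − (3/4)| < ε.
|3/t − (3/4)| = 3·|4 − t|/(4·|t|) = 3|t − 4|/(4|t|).
Restrict δ ≤ 2. Then |t − 4| < 2 gives |t| > 2, so 4|t| > 8.
Then |3/t − (3/4)| < 3|t − 4|/8, which is < ε when |t − 4| < (8/3)ε.
Take δ = min(2, (8/3)ε). Then 0 < |t − 4| < δ gives both |t − 4| < 2 and |t − 4| < (8/3)ε, so |3/t − (3/4)| < ε.

δ = min(2, (8/3)ε)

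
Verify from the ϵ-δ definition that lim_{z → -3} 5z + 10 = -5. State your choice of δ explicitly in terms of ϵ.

δ = ϵ/5

Suppose ϵ > 0. We need δ > 0 so that 0 < |z + 3| < δ implies |(5z + 10) + 5| < ϵ.
|(5z + 10) + 5| = |5z + 15| = 5|z + 3|.
Thus it suffices that |z + 3| < ϵ/5.
Choosing δ = ϵ/5 gives |(5z + 10) + 5| = 5|z + 3| < ϵ whenever |z + 3| < δ.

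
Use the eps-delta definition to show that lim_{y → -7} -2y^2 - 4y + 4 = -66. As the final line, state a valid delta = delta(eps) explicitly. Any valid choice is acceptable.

delta = min(1, eps/26)

Fix eps > 0. We want delta > 0 such that 0 < |y + 7| < delta implies |(-2y^2 - 4y + 4) + 66| < eps.
(-2y^2 - 4y + 4) + 66 = -2y^2 - 4y + 70 = (y + 7)(-2y + 10).
So |(-2y^2 - 4y + 4) + 66| = |y + 7|·|-2y + 10|.
Require delta ≤ 1. Then |y + 7| < 1 gives |y| < 8, and by the triangle inequality |-2y + 10| ≤ 2·8 + 10 = 26.
Hence |(-2y^2 - 4y + 4) + 66| ≤ 26|y + 7| < eps provided |y + 7| < eps/26.
Take delta = min(1, eps/26). Then 0 < |y + 7| < delta gives both |y + 7| < 1 and |y + 7| < eps/26, so |(-2y^2 - 4y + 4) + 66| < eps.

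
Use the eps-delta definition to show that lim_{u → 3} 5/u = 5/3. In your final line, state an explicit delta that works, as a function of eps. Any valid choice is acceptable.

delta = min(3/2, (9/10)eps)

Let eps > 0 be given. We seek delta > 0 such that 0 < |u − 3| < delta implies |5/u − (5/3)| < eps.
|5/u − (5/3)| = 5·|3 − u|/(3·|u|) = 5|u − 3|/(3|u|).
Restrict delta ≤ 3/2. Then |u − 3| < 3/2 gives |u| > 3/2, so 3|u| > 9/2.
Then |5/u − (5/3)| < 5|u − 3|/(9/2), which is < eps when |u − 3| < (9/10)eps.
Take delta = min(3/2, (9/10)eps). Then 0 < |u − 3| < delta gives both |u − 3| < 3/2 and |u − 3| < (9/10)eps, so |5/u − (5/3)| < eps.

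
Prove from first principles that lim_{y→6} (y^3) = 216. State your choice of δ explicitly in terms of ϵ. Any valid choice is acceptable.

Fix ϵ > 0. We seek δ > 0 with 0 < |y − 6| < δ ⇒ |y^3 − 216| < ϵ.
Factor: y^3 − 216 = (y − 6)(y^2 + 6y + 36), so |y^3 − 216| = |y − 6|·|y^2 + 6y + 36|.
Impose δ ≤ 2 so that |y| < 8; then |y^2 + 6y + 36| ≤ 148.
Hence |y^3 − 216| ≤ 148|y − 6|, which is < ϵ once |y − 6| < ϵ/148.
Take δ = min(2, ϵ/148). If 0 < |y − 6| < δ then both bounds hold and |y^3 − 216| ≤ 148|y − 6| < 148·(ϵ/148) = ϵ.

δ = min(2, ϵ/148)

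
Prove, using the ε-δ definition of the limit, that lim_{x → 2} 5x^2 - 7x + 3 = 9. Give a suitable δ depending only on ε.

δ = min(2, ε/23)

Let ε > 0. We want δ > 0 such that 0 < |x − 2| < δ implies |(5x^2 - 7x + 3) − 9| < ε.
(5x^2 - 7x + 3) − 9 = 5x^2 - 7x - 6 = (x − 2)(5x + 3).
So |(5x^2 - 7x + 3) − 9| = |x − 2|·|5x + 3|.
Require δ ≤ 2. Then |x − 2| < 2 gives |x| < 4, and by the triangle inequality |5x + 3| ≤ 5·4 + 3 = 23.
Hence |(5x^2 - 7x + 3) − 9| ≤ 23|x − 2| < ε provided |x − 2| < ε/23.
Take δ = min(2, ε/23). Then 0 < |x − 2| < δ gives both |x − 2| < 2 and |x − 2| < ε/23, so |(5x^2 - 7x + 3) − 9| < ε.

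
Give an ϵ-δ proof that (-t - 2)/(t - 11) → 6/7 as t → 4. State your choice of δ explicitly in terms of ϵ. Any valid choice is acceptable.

δ = min(7/2, (49/26)ϵ)

Let ϵ > 0 be given. We want δ > 0 with 0 < |t − 4| < δ ⇒ |(-t - 2)/(t - 11) − (6/7)| < ϵ.
Combining over a common denominator, (-t - 2)/(t - 11) − (6/7) = [(-t - 2)·(-7) − (-6)·(t - 11)] / [(-7)·(t - 11)] = 13(t − 4) / ((-7)(t - 11)).
So |(-t - 2)/(t - 11) − (6/7)| = 13|t − 4| / (7·|t − 11|).
Restrict δ ≤ 7/2. Then |t − 4| < 7/2 gives |t − 11| = |(t − 4) + (-7)| ≥ 7 − 7/2 = 7/2.
Hence |(-t - 2)/(t - 11) − (6/7)| < 13|t − 4|/(7·(7/2)) = (26/49)|t − 4|, which is < ϵ once |t − 4| < (49/26)ϵ.
Take δ = min(7/2, (49/26)ϵ). Then 0 < |t − 4| < δ forces both bounds, so |(-t - 2)/(t - 11) − (6/7)| < ϵ.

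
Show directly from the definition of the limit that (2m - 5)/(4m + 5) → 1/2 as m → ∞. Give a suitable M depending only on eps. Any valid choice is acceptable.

M = (15/8)/eps

Suppose eps > 0. For m ≥ 1, |(2m - 5)/(4m + 5) − (1/2)| = |-30|/(4(4m + 5)) = 30/(4(4m + 5)).
Since 4m + 5 ≥ 4m for m ≥ 1, this is ≤ 30/(4·4m) = (15/8)/m.
So |(2m - 5)/(4m + 5) − (1/2)| < eps whenever m > (15/8)/eps.
Take M = (15/8)/eps. If m > M then |(2m - 5)/(4m + 5) − (1/2)| ≤ (15/8)/m < eps.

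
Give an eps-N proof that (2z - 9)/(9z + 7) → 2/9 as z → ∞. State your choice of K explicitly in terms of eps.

Let eps > 0. We seek K > 0 such that z > K implies |(2z - 9)/(9z + 7) − (2/9)| < eps.
(2z - 9)/(9z + 7) − (2/9) = (9(2z - 9) − 2(9z + 7)) / (9(9z + 7)) = -95/(9(9z + 7)).
For z > 0 we have 9z + 7 > 9z, so |(2z - 9)/(9z + 7) − (2/9)| = 95/(9(9z + 7)) < 95/(9·9z) = (95/81)/z.
Thus |(2z - 9)/(9z + 7) − (2/9)| < eps whenever z > (95/81)/eps.
Take K = (95/81)/eps. If z > K then |(2z - 9)/(9z + 7) − (2/9)| < (95/81)/z < eps.

K = (95/81)/eps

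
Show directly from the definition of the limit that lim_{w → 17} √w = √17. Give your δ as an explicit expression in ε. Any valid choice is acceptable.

Let ε > 0 be given. We want δ > 0 such that 0 < |w − 17| < δ implies |√w − √17| < ε.
Rationalise: √w − √17 = (w − 17)/(√w + √17), so |√w − √17| = |w − 17|/(√w + √17).
Restrict δ ≤ 17 so that |w − 17| < 17 forces w > 0, and then √w + √17 > √17.
Hence |√w − √17| < |w − 17|/√17, which is < ε once |w − 17| < √17·ε.
Take δ = min(17, √17·ε). If 0 < |w − 17| < δ then w > 0 and |√w − √17| < |w − 17|/√17 < ε.

δ = min(17, √17·ε)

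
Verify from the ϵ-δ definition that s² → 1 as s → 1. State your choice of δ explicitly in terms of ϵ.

Fix ϵ > 0. We seek δ > 0 with 0 < |s − 1| < δ ⇒ |s² − 1| < ϵ.
Factor: s² − 1 = (s − 1)(s + 1), so |s² − 1| = |s − 1|·|s + 1|.
Restrict δ ≤ 2. Then |s − 1| < 2 gives |s| < 3, so by the triangle inequality |s + 1| ≤ 3 + 1 = 4.
Hence |s² − 1| ≤ 4|s − 1|, which is < ϵ once |s − 1| < ϵ/4.
Take δ = min(2, ϵ/4). If 0 < |s − 1| < δ then both bounds hold and |s² − 1| ≤ 4|s − 1| < 4·(ϵ/4) = ϵ.

δ = min(2, ϵ/4)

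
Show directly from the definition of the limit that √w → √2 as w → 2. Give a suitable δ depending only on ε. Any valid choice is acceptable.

δ = min(2, √2·ε)

Let ε > 0. We want δ > 0 such that 0 < |w − 2| < δ implies |√w − √2| < ε.
Rationalise: √w − √2 = (w − 2)/(√w + √2), so |√w − √2| = |w − 2|/(√w + √2).
Restrict δ ≤ 2 so that |w − 2| < 2 forces w > 0, and then √w + √2 > √2.
Hence |√w − √2| < |w − 2|/√2, which is < ε once |w − 2| < √2·ε.
Take δ = min(2, √2·ε). If 0 < |w − 2| < δ then w > 0 and |√w − √2| < |w − 2|/√2 < ε.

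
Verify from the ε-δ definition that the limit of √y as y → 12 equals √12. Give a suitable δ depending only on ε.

δ = min(12, √12·ε)

Fix ε > 0. We want δ > 0 such that 0 < |y − 12| < δ implies |√y − √12| < ε.
Rationalise: √y − √12 = (y − 12)/(√y + √12), so |√y − √12| = |y − 12|/(√y + √12).
Restrict δ ≤ 12 so that |y − 12| < 12 forces y > 0, and then √y + √12 > √12.
Hence |√y − √12| < |y − 12|/√12, which is < ε once |y − 12| < √12·ε.
Take δ = min(12, √12·ε). If 0 < |y − 12| < δ then y > 0 and |√y − √12| < |y − 12|/√12 < ε.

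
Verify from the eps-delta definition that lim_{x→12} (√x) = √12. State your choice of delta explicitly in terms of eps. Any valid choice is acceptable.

delta = min(12, √12·eps)

Let eps > 0. We want delta > 0 such that 0 < |x − 12| < delta implies |√x − √12| < eps.
Multiplying by the conjugate, |√x − √12| = |x − 12|/(√x + √12).
Restrict delta ≤ 12 so that |x − 12| < 12 forces x > 0, and then √x + √12 > √12.
Hence |√x − √12| < |x − 12|/√12, which is < eps once |x − 12| < √12·eps.
Take delta = min(12, √12·eps). If 0 < |x − 12| < delta then x > 0 and |√x − √12| < |x − 12|/√12 < eps.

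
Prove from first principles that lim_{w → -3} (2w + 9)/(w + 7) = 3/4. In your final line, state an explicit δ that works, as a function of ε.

δ = min(2, (8/5)ε)

Fix ε > 0. We want δ > 0 with 0 < |w + 3| < δ ⇒ |(2w + 9)/(w + 7) − (3/4)| < ε.
Combining over a common denominator, (2w + 9)/(w + 7) − (3/4) = [(2w + 9)·4 − 3·(w + 7)] / [4·(w + 7)] = 5(w + 3) / (4(w + 7)).
So |(2w + 9)/(w + 7) − (3/4)| = 5|w + 3| / (4·|w + 7|).
Require δ ≤ 2, so |w + 7| ≥ |4| − |w + 3| > 4 − 2 = 2.
Hence |(2w + 9)/(w + 7) − (3/4)| < 5|w + 3|/(4·2) = (5/8)|w + 3|, which is < ε once |w + 3| < (8/5)ε.
Take δ = min(2, (8/5)ε). Then 0 < |w + 3| < δ forces both bounds, so |(2w + 9)/(w + 7) − (3/4)| < ε.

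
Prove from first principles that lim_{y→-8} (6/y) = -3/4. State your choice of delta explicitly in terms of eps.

Let eps > 0. We seek delta > 0 such that 0 < |y + 8| < delta implies |6/y + 3/4| < eps.
|6/y + 3/4| = 6·|-8 − y|/(8·|y|) = 6|y + 8|/(8|y|).
Require delta ≤ 4 so that |y| > 8 − 4 = 4, hence 8|y| > 32.
Then |6/y + 3/4| < 6|y + 8|/32, which is < eps when |y + 8| < (16/3)eps.
Take delta = min(4, (16/3)eps). Then 0 < |y + 8| < delta gives both |y + 8| < 4 and |y + 8| < (16/3)eps, so |6/y + 3/4| < eps.

delta = min(4, (16/3)eps)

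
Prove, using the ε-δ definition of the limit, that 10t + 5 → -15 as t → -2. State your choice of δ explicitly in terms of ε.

Fix ε > 0. We need δ > 0 so that 0 < |t + 2| < δ implies |(10t + 5) + 15| < ε.
Since (10t + 5) + 15 = 10(t + 2), we have |(10t + 5) + 15| = 10|t + 2|.
Thus it suffices that |t + 2| < ε/10.
Choosing δ = ε/10 gives |(10t + 5) + 15| = 10|t + 2| < ε whenever |t + 2| < δ.

δ = ε/10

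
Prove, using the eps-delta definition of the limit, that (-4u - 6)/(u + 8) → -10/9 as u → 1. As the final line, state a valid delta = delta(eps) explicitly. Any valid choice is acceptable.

Fix eps > 0. We want delta > 0 with 0 < |u − 1| < delta ⇒ |(-4u - 6)/(u + 8) + 10/9| < eps.
Combining over a common denominator, (-4u - 6)/(u + 8) + 10/9 = [(-4u - 6)·9 − (-10)·(u + 8)] / [9·(u + 8)] = -26(u − 1) / (9(u + 8)).
So |(-4u - 6)/(u + 8) + 10/9| = 26|u − 1| / (9·|u + 8|).
Require delta ≤ 9/2, so |u + 8| ≥ |9| − |u − 1| > 9 − 9/2 = 9/2.
Hence |(-4u - 6)/(u + 8) + 10/9| < 26|u − 1|/(9·(9/2)) = (52/81)|u − 1|, which is < eps once |u − 1| < (81/52)eps.
Take delta = min(9/2, (81/52)eps). Then 0 < |u − 1| < delta forces both bounds, so |(-4u - 6)/(u + 8) + 10/9| < eps.

delta = min(9/2, (81/52)eps)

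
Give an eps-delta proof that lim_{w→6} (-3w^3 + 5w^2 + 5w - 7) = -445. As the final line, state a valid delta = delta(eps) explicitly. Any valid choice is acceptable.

delta = min(2, eps/369)

Suppose eps > 0. We want delta > 0 such that 0 < |w − 6| < delta implies |(-3w^3 + 5w^2 + 5w - 7) + 445| < eps.
(-3w^3 + 5w^2 + 5w - 7) + 445 = -3w^3 + 5w^2 + 5w + 438 = (w − 6)(-3w^2 - 13w - 73).
So |(-3w^3 + 5w^2 + 5w - 7) + 445| = |w − 6|·|-3w^2 - 13w - 73|.
Require delta ≤ 2. Then |w − 6| < 2 gives |w| < 8, and by the triangle inequality |-3w^2 - 13w - 73| ≤ 3·8^2 + 13·8 + 73 = 369.
Hence |(-3w^3 + 5w^2 + 5w - 7) + 445| ≤ 369|w − 6| < eps provided |w − 6| < eps/369.
Choosing delta = min(2, eps/369) ensures both conditions, hence |(-3w^3 + 5w^2 + 5w - 7) + 445| < eps.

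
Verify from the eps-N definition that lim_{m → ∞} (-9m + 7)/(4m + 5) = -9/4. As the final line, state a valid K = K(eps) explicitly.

K = (73/16)/eps

Fix eps > 0. For m ≥ 1, |(-9m + 7)/(4m + 5) + 9/4| = |73|/(4(4m + 5)) = 73/(4(4m + 5)).
Since 4m + 5 ≥ 4m for m ≥ 1, this is ≤ 73/(4·4m) = (73/16)/m.
So |(-9m + 7)/(4m + 5) + 9/4| < eps whenever m > (73/16)/eps.
Take K = (73/16)/eps. If m > K then |(-9m + 7)/(4m + 5) + 9/4| ≤ (73/16)/m < eps.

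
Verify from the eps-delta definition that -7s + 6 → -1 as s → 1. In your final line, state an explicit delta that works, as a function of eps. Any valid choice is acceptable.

delta = eps/7

Suppose eps > 0. We need delta > 0 so that 0 < |s − 1| < delta implies |(-7s + 6) + 1| < eps.
|(-7s + 6) + 1| = |-7s + 7| = 7|s − 1|.
Thus it suffices that |s − 1| < eps/7.
Take delta = eps/7. If 0 < |s − 1| < delta then |(-7s + 6) + 1| = 7|s − 1| < 7·(eps/7) = eps.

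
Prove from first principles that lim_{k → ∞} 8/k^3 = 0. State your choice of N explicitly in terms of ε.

N = (8/ε)^{1/3}

Let ε > 0. For k ≥ 1, |8/k^3 − 0| = 8/k^3.
8/k^3 < ε ⇔ k^3 > 8/ε ⇔ k > (8/ε)^{1/3}.
Take N = (8/ε)^{1/3}. Then k > N implies 8/k^3 < ε.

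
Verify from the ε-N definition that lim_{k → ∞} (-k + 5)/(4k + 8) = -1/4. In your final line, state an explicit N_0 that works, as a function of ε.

Let ε > 0 be given. For k ≥ 1, |(-k + 5)/(4k + 8) + 1/4| = |28|/(4(4k + 8)) = 28/(4(4k + 8)).
Since 4k + 8 ≥ 4k for k ≥ 1, this is ≤ 28/(4·4k) = (7/4)/k.
So |(-k + 5)/(4k + 8) + 1/4| < ε whenever k > (7/4)/ε.
Take N_0 = (7/4)/ε. If k > N_0 then |(-k + 5)/(4k + 8) + 1/4| ≤ (7/4)/k < ε.

N_0 = (7/4)/ε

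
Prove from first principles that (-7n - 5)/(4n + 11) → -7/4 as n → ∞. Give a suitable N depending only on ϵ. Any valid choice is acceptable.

N = (57/16)/ϵ

Suppose ϵ > 0. For n ≥ 1, |(-7n - 5)/(4n + 11) + 7/4| = |57|/(4(4n + 11)) = 57/(4(4n + 11)).
Since 4n + 11 ≥ 4n for n ≥ 1, this is ≤ 57/(4·4n) = (57/16)/n.
So |(-7n - 5)/(4n + 11) + 7/4| < ϵ whenever n > (57/16)/ϵ.
Take N = (57/16)/ϵ. If n > N then |(-7n - 5)/(4n + 11) + 7/4| ≤ (57/16)/n < ϵ.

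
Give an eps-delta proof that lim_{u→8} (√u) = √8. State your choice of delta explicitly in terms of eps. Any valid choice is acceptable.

Fix eps > 0. We want delta > 0 such that 0 < |u − 8| < delta implies |√u − √8| < eps.
Rationalise: √u − √8 = (u − 8)/(√u + √8), so |√u − √8| = |u − 8|/(√u + √8).
Restrict delta ≤ 8 so that |u − 8| < 8 forces u > 0, and then √u + √8 > √8.
Hence |√u − √8| < |u − 8|/√8, which is < eps once |u − 8| < √8·eps.
Take delta = min(8, √8·eps). If 0 < |u − 8| < delta then u > 0 and |√u − √8| < |u − 8|/√8 < eps.

delta = min(8, √8·eps)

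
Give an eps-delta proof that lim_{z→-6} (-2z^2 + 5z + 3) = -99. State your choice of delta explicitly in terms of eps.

delta = min(1, eps/31)

Fix eps > 0. We want delta > 0 such that 0 < |z + 6| < delta implies |(-2z^2 + 5z + 3) + 99| < eps.
(-2z^2 + 5z + 3) + 99 = -2z^2 + 5z + 102 = (z + 6)(-2z + 17).
So |(-2z^2 + 5z + 3) + 99| = |z + 6|·|-2z + 17|.
Require delta ≤ 1. Then |z + 6| < 1 gives |z| < 7, and by the triangle inequality |-2z + 17| ≤ 2·7 + 17 = 31.
Hence |(-2z^2 + 5z + 3) + 99| ≤ 31|z + 6| < eps provided |z + 6| < eps/31.
Choosing delta = min(1, eps/31) ensures both conditions, hence |(-2z^2 + 5z + 3) + 99| < eps.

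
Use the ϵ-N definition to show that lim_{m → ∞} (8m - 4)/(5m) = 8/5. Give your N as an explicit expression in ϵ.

N = (4/5)/ϵ

Let ϵ > 0. For m ≥ 1, |(8m - 4)/(5m) − (8/5)| = |-20|/(5(5m)) = 20/(5(5m)).
Since 5m ≥ 5m for m ≥ 1, this is ≤ 20/(5·5m) = (4/5)/m.
So |(8m - 4)/(5m) − (8/5)| < ϵ whenever m > (4/5)/ϵ.
Take N = (4/5)/ϵ. If m > N then |(8m - 4)/(5m) − (8/5)| ≤ (4/5)/m < ϵ.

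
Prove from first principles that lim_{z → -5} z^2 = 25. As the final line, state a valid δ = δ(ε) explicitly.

δ = min(2, ε/12)

Suppose ε > 0. We seek δ > 0 with 0 < |z + 5| < δ ⇒ |z^2 − 25| < ε.
Factor: z^2 − 25 = (z + 5)(z - 5), so |z^2 − 25| = |z + 5|·|z - 5|.
Restrict δ ≤ 2. Then |z + 5| < 2 gives |z| < 7, so by the triangle inequality |z - 5| ≤ 7 + 5 = 12.
Hence |z^2 − 25| ≤ 12|z + 5|, which is < ε once |z + 5| < ε/12.
Take δ = min(2, ε/12). If 0 < |z + 5| < δ then both bounds hold and |z^2 − 25| ≤ 12|z + 5| < 12·(ε/12) = ε.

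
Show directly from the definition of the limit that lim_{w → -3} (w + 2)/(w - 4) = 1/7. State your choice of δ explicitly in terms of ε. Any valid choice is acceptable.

δ = min(7/2, (49/12)ε)

Fix ε > 0. We want δ > 0 with 0 < |w + 3| < δ ⇒ |(w + 2)/(w - 4) − (1/7)| < ε.
Combining over a common denominator, (w + 2)/(w - 4) − (1/7) = [(w + 2)·(-7) − (-1)·(w - 4)] / [(-7)·(w - 4)] = -6(w + 3) / ((-7)(w - 4)).
So |(w + 2)/(w - 4) − (1/7)| = 6|w + 3| / (7·|w − 4|).
Restrict δ ≤ 7/2. Then |w + 3| < 7/2 gives |w − 4| = |(w + 3) + (-7)| ≥ 7 − 7/2 = 7/2.
Hence |(w + 2)/(w - 4) − (1/7)| < 6|w + 3|/(7·(7/2)) = (12/49)|w + 3|, which is < ε once |w + 3| < (49/12)ε.
Take δ = min(7/2, (49/12)ε). Then 0 < |w + 3| < δ forces both bounds, so |(w + 2)/(w - 4) − (1/7)| < ε.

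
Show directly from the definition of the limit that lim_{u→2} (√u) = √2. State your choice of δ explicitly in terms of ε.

Let ε > 0. We want δ > 0 such that 0 < |u − 2| < δ implies |√u − √2| < ε.
Multiplying by the conjugate, |√u − √2| = |u − 2|/(√u + √2).
Restrict δ ≤ 2 so that |u − 2| < 2 forces u > 0, and then √u + √2 > √2.
Hence |√u − √2| < |u − 2|/√2, which is < ε once |u − 2| < √2·ε.
Take δ = min(2, √2·ε). If 0 < |u − 2| < δ then u > 0 and |√u − √2| < |u − 2|/√2 < ε.

δ = min(2, √2·ε)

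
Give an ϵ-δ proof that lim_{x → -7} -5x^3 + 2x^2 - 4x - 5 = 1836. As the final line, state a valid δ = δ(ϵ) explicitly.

δ = min(1, ϵ/879)

Let ϵ > 0. We want δ > 0 such that 0 < |x + 7| < δ implies |(-5x^3 + 2x^2 - 4x - 5) − 1836| < ϵ.
(-5x^3 + 2x^2 - 4x - 5) − 1836 = -5x^3 + 2x^2 - 4x - 1841 = (x + 7)(-5x^2 + 37x - 263).
So |(-5x^3 + 2x^2 - 4x - 5) − 1836| = |x + 7|·|-5x^2 + 37x - 263|.
Assume first that |x + 7| < 1, so |x| < 8. Then |-5x^2 + 37x - 263| ≤ 5·8^2 + 37·8 + 263 = 879.
Hence |(-5x^3 + 2x^2 - 4x - 5) − 1836| ≤ 879|x + 7| < ϵ provided |x + 7| < ϵ/879.
Take δ = min(1, ϵ/879). Then 0 < |x + 7| < δ gives both |x + 7| < 1 and |x + 7| < ϵ/879, so |(-5x^3 + 2x^2 - 4x - 5) − 1836| < ϵ.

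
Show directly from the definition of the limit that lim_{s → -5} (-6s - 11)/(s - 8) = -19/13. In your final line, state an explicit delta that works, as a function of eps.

delta = min(13/2, (169/118)eps)

Suppose eps > 0. We want delta > 0 with 0 < |s + 5| < delta ⇒ |(-6s - 11)/(s - 8) + 19/13| < eps.
Combining over a common denominator, (-6s - 11)/(s - 8) + 19/13 = [(-6s - 11)·(-13) − 19·(s - 8)] / [(-13)·(s - 8)] = 59(s + 5) / ((-13)(s - 8)).
So |(-6s - 11)/(s - 8) + 19/13| = 59|s + 5| / (13·|s − 8|).
Require delta ≤ 13/2, so |s − 8| ≥ |-13| − |s + 5| > 13 − 13/2 = 13/2.
Hence |(-6s - 11)/(s - 8) + 19/13| < 59|s + 5|/(13·(13/2)) = (118/169)|s + 5|, which is < eps once |s + 5| < (169/118)eps.
Take delta = min(13/2, (169/118)eps). Then 0 < |s + 5| < delta forces both bounds, so |(-6s - 11)/(s - 8) + 19/13| < eps.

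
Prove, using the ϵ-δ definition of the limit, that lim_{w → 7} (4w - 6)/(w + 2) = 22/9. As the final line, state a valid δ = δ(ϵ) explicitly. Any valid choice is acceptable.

δ = min(9/2, (81/28)ϵ)

Fix ϵ > 0. We want δ > 0 with 0 < |w − 7| < δ ⇒ |(4w - 6)/(w + 2) − (22/9)| < ϵ.
Combining over a common denominator, (4w - 6)/(w + 2) − (22/9) = [(4w - 6)·9 − 22·(w + 2)] / [9·(w + 2)] = 14(w − 7) / (9(w + 2)).
So |(4w - 6)/(w + 2) − (22/9)| = 14|w − 7| / (9·|w + 2|).
Restrict δ ≤ 9/2. Then |w − 7| < 9/2 gives |w + 2| = |(w − 7) + 9| ≥ 9 − 9/2 = 9/2.
Hence |(4w - 6)/(w + 2) − (22/9)| < 14|w − 7|/(9·(9/2)) = (28/81)|w − 7|, which is < ϵ once |w − 7| < (81/28)ϵ.
Take δ = min(9/2, (81/28)ϵ). Then 0 < |w − 7| < δ forces both bounds, so |(4w - 6)/(w + 2) − (22/9)| < ϵ.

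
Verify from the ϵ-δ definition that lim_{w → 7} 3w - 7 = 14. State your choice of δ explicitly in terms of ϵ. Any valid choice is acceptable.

δ = ϵ/3

Fix ϵ > 0. We need δ > 0 so that 0 < |w − 7| < δ implies |(3w - 7) − 14| < ϵ.
Since (3w - 7) − 14 = 3(w − 7), we have |(3w - 7) − 14| = 3|w − 7|.
So 3|w − 7| < ϵ exactly when |w − 7| < ϵ/3.
Take δ = ϵ/3. If 0 < |w − 7| < δ then |(3w - 7) − 14| = 3|w − 7| < 3·(ϵ/3) = ϵ.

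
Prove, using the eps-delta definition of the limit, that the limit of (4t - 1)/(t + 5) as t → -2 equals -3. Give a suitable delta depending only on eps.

delta = min(3/2, (3/14)eps)

Fix eps > 0. We want delta > 0 with 0 < |t + 2| < delta ⇒ |(4t - 1)/(t + 5) + 3| < eps.
Combining over a common denominator, (4t - 1)/(t + 5) + 3 = [(4t - 1)·3 − (-9)·(t + 5)] / [3·(t + 5)] = 21(t + 2) / (3(t + 5)).
So |(4t - 1)/(t + 5) + 3| = 21|t + 2| / (3·|t + 5|).
Restrict delta ≤ 3/2. Then |t + 2| < 3/2 gives |t + 5| = |(t + 2) + 3| ≥ 3 − 3/2 = 3/2.
Hence |(4t - 1)/(t + 5) + 3| < 21|t + 2|/(3·(3/2)) = (14/3)|t + 2|, which is < eps once |t + 2| < (3/14)eps.
Take delta = min(3/2, (3/14)eps). Then 0 < |t + 2| < delta forces both bounds, so |(4t - 1)/(t + 5) + 3| < eps.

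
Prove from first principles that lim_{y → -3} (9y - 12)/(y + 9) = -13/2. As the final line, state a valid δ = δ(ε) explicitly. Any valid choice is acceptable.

δ = min(3, (6/31)ε)

Let ε > 0 be given. We want δ > 0 with 0 < |y + 3| < δ ⇒ |(9y - 12)/(y + 9) + 13/2| < ε.
Combining over a common denominator, (9y - 12)/(y + 9) + 13/2 = [(9y - 12)·6 − (-39)·(y + 9)] / [6·(y + 9)] = 93(y + 3) / (6(y + 9)).
So |(9y - 12)/(y + 9) + 13/2| = 93|y + 3| / (6·|y + 9|).
Restrict δ ≤ 3. Then |y + 3| < 3 gives |y + 9| = |(y + 3) + 6| ≥ 6 − 3 = 3.
Hence |(9y - 12)/(y + 9) + 13/2| < 93|y + 3|/(6·3) = (31/6)|y + 3|, which is < ε once |y + 3| < (6/31)ε.
Take δ = min(3, (6/31)ε). Then 0 < |y + 3| < δ forces both bounds, so |(9y - 12)/(y + 9) + 13/2| < ε.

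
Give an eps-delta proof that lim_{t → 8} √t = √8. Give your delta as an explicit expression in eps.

delta = min(8, √8·eps)

Fix eps > 0. We want delta > 0 such that 0 < |t − 8| < delta implies |√t − √8| < eps.
Rationalise: √t − √8 = (t − 8)/(√t + √8), so |√t − √8| = |t − 8|/(√t + √8).
Restrict delta ≤ 8 so that |t − 8| < 8 forces t > 0, and then √t + √8 > √8.
Hence |√t − √8| < |t − 8|/√8, which is < eps once |t − 8| < √8·eps.
Take delta = min(8, √8·eps). If 0 < |t − 8| < delta then t > 0 and |√t − √8| < |t − 8|/√8 < eps.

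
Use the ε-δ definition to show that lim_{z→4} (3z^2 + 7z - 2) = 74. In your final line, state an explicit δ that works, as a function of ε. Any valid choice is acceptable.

δ = min(1, ε/34)

Suppose ε > 0. We want δ > 0 such that 0 < |z − 4| < δ implies |(3z^2 + 7z - 2) − 74| < ε.
(3z^2 + 7z - 2) − 74 = 3z^2 + 7z - 76 = (z − 4)(3z + 19).
So |(3z^2 + 7z - 2) − 74| = |z − 4|·|3z + 19|.
Require δ ≤ 1. Then |z − 4| < 1 gives |z| < 5, and by the triangle inequality |3z + 19| ≤ 3·5 + 19 = 34.
Hence |(3z^2 + 7z - 2) − 74| ≤ 34|z − 4| < ε provided |z − 4| < ε/34.
Choosing δ = min(1, ε/34) ensures both conditions, hence |(3z^2 + 7z - 2) − 74| < ε.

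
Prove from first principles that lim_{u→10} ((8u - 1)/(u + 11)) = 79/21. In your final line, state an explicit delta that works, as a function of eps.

Let eps > 0 be given. We want delta > 0 with 0 < |u − 10| < delta ⇒ |(8u - 1)/(u + 11) − (79/21)| < eps.
Combining over a common denominator, (8u - 1)/(u + 11) − (79/21) = [(8u - 1)·21 − 79·(u + 11)] / [21·(u + 11)] = 89(u − 10) / (21(u + 11)).
So |(8u - 1)/(u + 11) − (79/21)| = 89|u − 10| / (21·|u + 11|).
Require delta ≤ 21/2, so |u + 11| ≥ |21| − |u − 10| > 21 − 21/2 = 21/2.
Hence |(8u - 1)/(u + 11) − (79/21)| < 89|u − 10|/(21·(21/2)) = (178/441)|u − 10|, which is < eps once |u − 10| < (441/178)eps.
Take delta = min(21/2, (441/178)eps). Then 0 < |u − 10| < delta forces both bounds, so |(8u - 1)/(u + 11) − (79/21)| < eps.

delta = min(21/2, (441/178)eps)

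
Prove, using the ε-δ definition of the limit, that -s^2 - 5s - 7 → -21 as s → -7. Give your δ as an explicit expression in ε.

δ = min(1, ε/10)

Let ε > 0 be given. We want δ > 0 such that 0 < |s + 7| < δ implies |(-s^2 - 5s - 7) + 21| < ε.
(-s^2 - 5s - 7) + 21 = -s^2 - 5s + 14 = (s + 7)(-s + 2).
So |(-s^2 - 5s - 7) + 21| = |s + 7|·|-s + 2|.
Require δ ≤ 1. Then |s + 7| < 1 gives |s| < 8, and by the triangle inequality |-s + 2| ≤ 8 + 2 = 10.
Hence |(-s^2 - 5s - 7) + 21| ≤ 10|s + 7| < ε provided |s + 7| < ε/10.
Choosing δ = min(1, ε/10) ensures both conditions, hence |(-s^2 - 5s - 7) + 21| < ε.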